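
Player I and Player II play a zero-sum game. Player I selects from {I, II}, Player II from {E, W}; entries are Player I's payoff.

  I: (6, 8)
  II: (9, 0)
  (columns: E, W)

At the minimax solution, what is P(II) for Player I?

Row minima: I → 6, II → 0; maximin = 6.
Column maxima: E → 9, W → 8; minimax = 8.
6 ≠ 8, so there is no saddle point; optimal play is mixed.
Let Player I play I with probability p. Expected payoff against E: 6p + 9(1−p) = −3p + 9; against W: 8p + 0(1−p) = 8p.
Setting these equal: −3p + 9 = 8p ⇒ −11p = -9 ⇒ p = 9/11, and the value is (-3)·(9/11) + 9 = 72/11.
For Player II: with q = P(E), equating I's and II's payoffs gives −2q + 8 = 9q ⇒ q = 8/11.

2/11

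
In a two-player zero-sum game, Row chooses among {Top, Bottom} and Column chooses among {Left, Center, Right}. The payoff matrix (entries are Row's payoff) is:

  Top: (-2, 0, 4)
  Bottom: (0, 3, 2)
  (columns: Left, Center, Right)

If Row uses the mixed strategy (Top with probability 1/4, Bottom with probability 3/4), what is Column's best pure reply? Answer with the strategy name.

If Column plays Left, Row's expected payoff is (1/4)·(-2) + (3/4)·0 = -1/2.
If Column plays Center, Row's expected payoff is (1/4)·0 + (3/4)·3 = 9/4.
If Column plays Right, Row's expected payoff is (1/4)·4 + (3/4)·2 = 5/2.
Column minimizes Row's payoff; the smallest is -1/2, so the best response is Left.

Left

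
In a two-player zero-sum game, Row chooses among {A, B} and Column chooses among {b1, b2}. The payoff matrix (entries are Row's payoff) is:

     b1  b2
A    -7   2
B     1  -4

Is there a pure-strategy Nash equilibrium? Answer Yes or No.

Row minima: A → -7, B → -4; maximin = -4.
Column maxima: b1 → 1, b2 → 2; minimax = 1.
-4 ≠ 1, so no pure-strategy equilibrium exists.

No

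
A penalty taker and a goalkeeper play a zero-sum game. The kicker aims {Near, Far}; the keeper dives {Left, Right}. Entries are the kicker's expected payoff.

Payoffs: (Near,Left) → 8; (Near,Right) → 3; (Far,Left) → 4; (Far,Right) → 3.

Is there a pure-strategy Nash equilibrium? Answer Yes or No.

Row minima: Near → 3, Far → 3; maximin = 3.
Column maxima: Left → 8, Right → 3; minimax = 3.
maximin = minimax = 3, so a saddle point exists.

Yes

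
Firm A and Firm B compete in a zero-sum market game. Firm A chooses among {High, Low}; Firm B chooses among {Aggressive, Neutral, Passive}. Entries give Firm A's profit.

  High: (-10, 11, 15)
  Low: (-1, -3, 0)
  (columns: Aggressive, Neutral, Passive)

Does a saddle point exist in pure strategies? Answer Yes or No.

No

Row minima: High → -10, Low → -3; maximin = -3.
Column maxima: Aggressive → -1, Neutral → 11, Passive → 15; minimax = -1.
-3 ≠ -1, so no pure-strategy equilibrium exists.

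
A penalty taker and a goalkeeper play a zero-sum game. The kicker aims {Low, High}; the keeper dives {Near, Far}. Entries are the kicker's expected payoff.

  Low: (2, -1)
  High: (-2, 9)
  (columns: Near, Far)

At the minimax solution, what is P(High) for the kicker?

Row minima: Low → -1, High → -2; maximin = -1.
Column maxima: Near → 2, Far → 9; minimax = 2.
-1 ≠ 2, so there is no saddle point; optimal play is mixed.
Let the kicker play Low with probability p. Expected payoff against Near: 2p + (-2)(1−p) = 4p − 2; against Far: (-1)p + 9(1−p) = −10p + 9.
Setting these equal: 4p − 2 = −10p + 9 ⇒ 14p = 11 ⇒ p = 11/14, and the value is (4)·(11/14) − 2 = 8/7.
For the keeper: with q = P(Near), equating Low's and High's payoffs gives 3q − 1 = −11q + 9 ⇒ q = 5/7.

3/14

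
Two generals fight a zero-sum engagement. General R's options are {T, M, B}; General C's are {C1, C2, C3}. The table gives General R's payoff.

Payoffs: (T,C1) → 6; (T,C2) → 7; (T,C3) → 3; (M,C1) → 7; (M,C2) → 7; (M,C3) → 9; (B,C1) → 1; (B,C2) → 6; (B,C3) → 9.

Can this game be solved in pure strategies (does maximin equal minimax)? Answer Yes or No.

Row minima: T → 3, M → 7, B → 1; maximin = 7.
Column maxima: C1 → 7, C2 → 7, C3 → 9; minimax = 7.
maximin = minimax = 7, so a saddle point exists.

Yes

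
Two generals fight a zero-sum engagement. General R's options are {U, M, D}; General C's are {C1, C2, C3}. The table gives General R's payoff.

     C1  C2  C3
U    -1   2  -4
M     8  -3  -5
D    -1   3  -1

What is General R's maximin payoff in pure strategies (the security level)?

-1

Row minima: U → -4, M → -5, D → -1.
The best of these is -1.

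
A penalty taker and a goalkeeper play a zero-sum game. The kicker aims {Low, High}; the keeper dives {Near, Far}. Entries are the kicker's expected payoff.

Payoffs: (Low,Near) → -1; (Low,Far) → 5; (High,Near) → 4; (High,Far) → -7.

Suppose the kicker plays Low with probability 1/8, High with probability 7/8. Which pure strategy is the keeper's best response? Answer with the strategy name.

Far

If the keeper plays Near, the kicker's expected payoff is (1/8)·(-1) + (7/8)·4 = 27/8.
If the keeper plays Far, the kicker's expected payoff is (1/8)·5 + (7/8)·(-7) = -11/2.
The keeper minimizes the kicker's payoff; the smallest is -11/2, so the best response is Far.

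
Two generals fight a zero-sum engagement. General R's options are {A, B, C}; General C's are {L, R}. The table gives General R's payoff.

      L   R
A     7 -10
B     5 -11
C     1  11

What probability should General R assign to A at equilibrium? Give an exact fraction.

10/27

Row minima: A → -10, B → -11, C → 1; maximin = 1.
Column maxima: L → 7, R → 11; minimax = 7.
1 ≠ 7, so there is no saddle point; optimal play is mixed.
B is strictly dominated by A, so General R never plays it.
On the remaining 2×2 (A, C vs L, R):
Let General R play A with probability p. Expected payoff against L: 7p + 1(1−p) = 6p + 1; against R: (-10)p + 11(1−p) = −21p + 11.
Setting these equal: 6p + 1 = −21p + 11 ⇒ 27p = 10 ⇒ p = 10/27, and the value is (6)·(10/27) + 1 = 29/9.
For General C: with q = P(L), equating A's and C's payoffs gives 17q − 10 = −10q + 11 ⇒ q = 7/9.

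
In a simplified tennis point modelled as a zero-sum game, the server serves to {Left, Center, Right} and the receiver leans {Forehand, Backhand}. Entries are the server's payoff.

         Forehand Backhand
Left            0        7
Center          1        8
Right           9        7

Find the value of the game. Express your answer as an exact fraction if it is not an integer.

65/9

Row minima: Left → 0, Center → 1, Right → 7; maximin = 7.
Column maxima: Forehand → 9, Backhand → 8; minimax = 8.
7 ≠ 8, so there is no saddle point; optimal play is mixed.
Left is strictly dominated by Center, so the server never plays it.
On the remaining 2×2 (Center, Right vs Forehand, Backhand):
Let the server play Center with probability p. Expected payoff against Forehand: 1p + 9(1−p) = −8p + 9; against Backhand: 8p + 7(1−p) = p + 7.
Setting these equal: −8p + 9 = p + 7 ⇒ −9p = -2 ⇒ p = 2/9, and the value is (-8)·(2/9) + 9 = 65/9.
For the receiver: with q = P(Forehand), equating Center's and Right's payoffs gives −7q + 8 = 2q + 7 ⇒ q = 1/9.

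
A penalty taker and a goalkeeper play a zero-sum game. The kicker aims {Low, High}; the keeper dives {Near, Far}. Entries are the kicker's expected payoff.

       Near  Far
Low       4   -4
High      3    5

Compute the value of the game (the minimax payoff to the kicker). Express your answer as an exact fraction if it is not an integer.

Row minima: Low → -4, High → 3; maximin = 3.
Column maxima: Near → 4, Far → 5; minimax = 4.
3 ≠ 4, so there is no saddle point; optimal play is mixed.
Let the kicker play Low with probability p. Expected payoff against Near: 4p + 3(1−p) = p + 3; against Far: (-4)p + 5(1−p) = −9p + 5.
Setting these equal: p + 3 = −9p + 5 ⇒ 10p = 2 ⇒ p = 1/5, and the value is (1)·(1/5) + 3 = 16/5.
For the keeper: with q = P(Near), equating Low's and High's payoffs gives 8q − 4 = −2q + 5 ⇒ q = 9/10.

16/5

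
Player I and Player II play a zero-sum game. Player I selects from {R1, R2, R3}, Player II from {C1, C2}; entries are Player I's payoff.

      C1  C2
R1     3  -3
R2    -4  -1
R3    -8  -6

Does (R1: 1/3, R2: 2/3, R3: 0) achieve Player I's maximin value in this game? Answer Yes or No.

Against C1 this mix gives (1/3)·3 + (2/3)·(-4) = -5/3.
Against C2 this mix gives (1/3)·(-3) + (2/3)·(-1) = -5/3.
All of Player II's active replies (C1, C2) yield -5/3, and no column does worse for Player I. The mix makes Player II indifferent and guarantees -5/3, so it is optimal.

Yes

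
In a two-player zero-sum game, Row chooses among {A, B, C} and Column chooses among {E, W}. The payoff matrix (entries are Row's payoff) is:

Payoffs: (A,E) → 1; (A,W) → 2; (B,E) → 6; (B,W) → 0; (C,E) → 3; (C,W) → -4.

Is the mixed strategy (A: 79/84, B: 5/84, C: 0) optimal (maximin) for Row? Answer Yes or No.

Against E this mix gives (79/84)·1 + (5/84)·6 = 109/84.
Against W this mix gives (79/84)·2 + (5/84)·0 = 79/42.
Column will play E, holding Row to 109/84. Shifting weight toward the row that does better against E would raise this floor (the equalizing mix achieves 12/7 against both E and W), so the proposed strategy is not optimal.

No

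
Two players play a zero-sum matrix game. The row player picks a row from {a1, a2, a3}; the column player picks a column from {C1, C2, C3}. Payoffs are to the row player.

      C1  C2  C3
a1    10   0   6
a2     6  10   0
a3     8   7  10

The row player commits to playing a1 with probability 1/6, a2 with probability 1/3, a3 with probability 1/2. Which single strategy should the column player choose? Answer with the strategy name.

C3

If the column player plays C1, the row player's expected payoff is (1/6)·10 + (1/3)·6 + (1/2)·8 = 23/3.
If the column player plays C2, the row player's expected payoff is (1/6)·0 + (1/3)·10 + (1/2)·7 = 41/6.
If the column player plays C3, the row player's expected payoff is (1/6)·6 + (1/3)·0 + (1/2)·10 = 6.
The column player minimizes the row player's payoff; the smallest is 6, so the best response is C3.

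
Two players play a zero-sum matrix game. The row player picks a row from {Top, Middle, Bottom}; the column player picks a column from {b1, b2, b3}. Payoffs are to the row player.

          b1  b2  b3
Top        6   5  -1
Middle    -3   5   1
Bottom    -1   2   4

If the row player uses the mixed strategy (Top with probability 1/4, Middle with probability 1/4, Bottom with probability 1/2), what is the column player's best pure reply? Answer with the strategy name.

b1

If the column player plays b1, the row player's expected payoff is (1/4)·6 + (1/4)·(-3) + (1/2)·(-1) = 1/4.
If the column player plays b2, the row player's expected payoff is (1/4)·5 + (1/4)·5 + (1/2)·2 = 7/2.
If the column player plays b3, the row player's expected payoff is (1/4)·(-1) + (1/4)·1 + (1/2)·4 = 2.
The column player minimizes the row player's payoff; the smallest is 1/4, so the best response is b1.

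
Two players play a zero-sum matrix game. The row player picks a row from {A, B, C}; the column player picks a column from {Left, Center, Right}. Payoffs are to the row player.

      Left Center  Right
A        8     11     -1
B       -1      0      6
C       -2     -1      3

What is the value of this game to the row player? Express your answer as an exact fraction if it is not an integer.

Row minima: A → -1, B → -1, C → -2; maximin = -1.
Column maxima: Left → 8, Center → 11, Right → 6; minimax = 6.
-1 ≠ 6, so there is no saddle point; optimal play is mixed.
C is strictly dominated by B, so the row player never plays it.
Center is strictly dominated by Left (it gives the row player strictly more in every row), so the column player never plays it.
On the remaining 2×2 (A, B vs Left, Right):
Let the row player play A with probability p. Expected payoff against Left: 8p + (-1)(1−p) = 9p − 1; against Right: (-1)p + 6(1−p) = −7p + 6.
Setting these equal: 9p − 1 = −7p + 6 ⇒ 16p = 7 ⇒ p = 7/16, and the value is (9)·(7/16) − 1 = 47/16.
For the column player: with q = P(Left), equating A's and B's payoffs gives 9q − 1 = −7q + 6 ⇒ q = 7/16.

47/16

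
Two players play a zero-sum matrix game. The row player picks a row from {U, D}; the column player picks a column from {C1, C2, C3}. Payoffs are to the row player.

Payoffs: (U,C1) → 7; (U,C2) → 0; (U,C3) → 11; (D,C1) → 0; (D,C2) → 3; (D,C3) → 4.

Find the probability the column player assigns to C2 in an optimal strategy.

7/10

Row minima: U → 0, D → 0; maximin = 0.
Column maxima: C1 → 7, C2 → 3, C3 → 11; minimax = 3.
0 ≠ 3, so there is no saddle point; optimal play is mixed.
C3 is strictly dominated by C1 (it gives the row player strictly more in every row), so the column player never plays it.
On the remaining 2×2 (U, D vs C1, C2):
Let the row player play U with probability p. Expected payoff against C1: 7p + 0(1−p) = 7p; against C2: 0p + 3(1−p) = −3p + 3.
Setting these equal: 7p = −3p + 3 ⇒ 10p = 3 ⇒ p = 3/10, and the value is (7)·(3/10) = 21/10.
For the column player: with q = P(C1), equating U's and D's payoffs gives 7q = −3q + 3 ⇒ q = 3/10.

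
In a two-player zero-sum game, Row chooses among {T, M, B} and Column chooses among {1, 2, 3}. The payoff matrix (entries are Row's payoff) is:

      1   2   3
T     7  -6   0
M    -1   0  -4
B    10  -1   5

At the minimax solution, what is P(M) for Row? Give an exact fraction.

3/5

Row minima: T → -6, M → -4, B → -1; maximin = -1.
Column maxima: 1 → 10, 2 → 0, 3 → 5; minimax = 0.
-1 ≠ 0, so there is no saddle point; optimal play is mixed.
T is strictly dominated by B, so Row never plays it.
1 is strictly dominated by 3 (it gives Row strictly more in every row), so Column never plays it.
On the remaining 2×2 (M, B vs 2, 3):
Let Row play M with probability p. Expected payoff against 2: 0p + (-1)(1−p) = p − 1; against 3: (-4)p + 5(1−p) = −9p + 5.
Setting these equal: p − 1 = −9p + 5 ⇒ 10p = 6 ⇒ p = 3/5, and the value is (1)·(3/5) − 1 = -2/5.
For Column: with q = P(2), equating M's and B's payoffs gives 4q − 4 = −6q + 5 ⇒ q = 9/10.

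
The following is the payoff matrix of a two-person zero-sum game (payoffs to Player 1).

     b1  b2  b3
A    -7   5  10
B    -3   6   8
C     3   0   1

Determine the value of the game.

Row minima: A → -7, B → -3, C → 0; maximin = 0.
Column maxima: b1 → 3, b2 → 6, b3 → 10; minimax = 3.
0 ≠ 3, so there is no saddle point; optimal play is mixed.
b3 is strictly dominated by b2 (it gives Player 1 strictly more in every row), so Player 2 never plays it.
With b3 eliminated, A is strictly dominated by B (B gives Player 1 strictly more in every remaining column), so Player 1 never plays it.
On the remaining 2×2 (B, C vs b1, b2):
Let Player 1 play B with probability p. Expected payoff against b1: (-3)p + 3(1−p) = −6p + 3; against b2: 6p + 0(1−p) = 6p.
Setting these equal: −6p + 3 = 6p ⇒ −12p = -3 ⇒ p = 1/4, and the value is (-6)·(1/4) + 3 = 3/2.
For Player 2: with q = P(b1), equating B's and C's payoffs gives −9q + 6 = 3q ⇒ q = 1/2.

3/2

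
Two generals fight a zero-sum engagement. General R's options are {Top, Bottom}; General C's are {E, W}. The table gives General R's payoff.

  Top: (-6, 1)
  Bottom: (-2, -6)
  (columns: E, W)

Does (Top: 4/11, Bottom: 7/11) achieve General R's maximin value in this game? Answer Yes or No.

Yes

Against E this mix gives (4/11)·(-6) + (7/11)·(-2) = -38/11.
Against W this mix gives (4/11)·1 + (7/11)·(-6) = -38/11.
All of General C's active replies (E, W) yield -38/11, and no column does worse for General R. The mix makes General C indifferent and guarantees -38/11, so it is optimal.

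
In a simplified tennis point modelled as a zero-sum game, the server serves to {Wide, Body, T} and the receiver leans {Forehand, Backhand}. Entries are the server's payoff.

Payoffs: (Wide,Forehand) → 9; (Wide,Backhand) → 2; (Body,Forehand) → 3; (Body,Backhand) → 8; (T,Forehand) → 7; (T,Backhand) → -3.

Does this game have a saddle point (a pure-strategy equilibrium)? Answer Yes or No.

No

Row minima: Wide → 2, Body → 3, T → -3; maximin = 3.
Column maxima: Forehand → 9, Backhand → 8; minimax = 8.
3 ≠ 8, so no pure-strategy equilibrium exists.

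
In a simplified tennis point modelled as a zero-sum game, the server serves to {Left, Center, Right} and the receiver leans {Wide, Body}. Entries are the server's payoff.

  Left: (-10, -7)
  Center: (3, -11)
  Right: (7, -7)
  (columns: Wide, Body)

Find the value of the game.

Row minima: Left → -10, Center → -11, Right → -7; maximin = -7.
Column maxima: Wide → 7, Body → -7; minimax = -7.
Since maximin = minimax = -7, there is a saddle point and the value is -7.

-7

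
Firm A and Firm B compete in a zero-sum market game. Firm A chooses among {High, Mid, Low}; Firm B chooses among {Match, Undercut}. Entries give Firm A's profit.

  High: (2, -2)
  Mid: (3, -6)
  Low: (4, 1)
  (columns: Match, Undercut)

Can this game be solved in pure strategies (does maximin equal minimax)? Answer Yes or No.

Row minima: High → -2, Mid → -6, Low → 1; maximin = 1.
Column maxima: Match → 4, Undercut → 1; minimax = 1.
maximin = minimax = 1, so a saddle point exists.

Yes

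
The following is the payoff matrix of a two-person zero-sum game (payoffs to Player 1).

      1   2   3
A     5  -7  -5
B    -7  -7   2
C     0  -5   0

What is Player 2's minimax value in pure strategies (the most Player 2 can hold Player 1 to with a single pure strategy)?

-5

Column maxima: 1 → 5, 2 → -5, 3 → 2.
The smallest of these is -5.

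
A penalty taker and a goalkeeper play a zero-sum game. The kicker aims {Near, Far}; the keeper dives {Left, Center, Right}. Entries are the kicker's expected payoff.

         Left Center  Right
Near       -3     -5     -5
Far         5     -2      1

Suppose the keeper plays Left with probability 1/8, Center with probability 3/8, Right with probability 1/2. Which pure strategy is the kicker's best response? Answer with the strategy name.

Expected payoff of Near: (1/8)·(-3) + (3/8)·(-5) + (1/2)·(-5) = -19/4.
Expected payoff of Far: (1/8)·5 + (3/8)·(-2) + (1/2)·1 = 3/8.
The largest is 3/8, so the kicker's best response is Far.

Far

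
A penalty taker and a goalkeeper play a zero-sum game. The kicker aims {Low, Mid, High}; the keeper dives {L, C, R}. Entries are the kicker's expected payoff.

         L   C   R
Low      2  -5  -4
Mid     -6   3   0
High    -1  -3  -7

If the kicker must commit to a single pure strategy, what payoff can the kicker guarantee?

Row minima: Low → -5, Mid → -6, High → -7.
The best of these is -5.

-5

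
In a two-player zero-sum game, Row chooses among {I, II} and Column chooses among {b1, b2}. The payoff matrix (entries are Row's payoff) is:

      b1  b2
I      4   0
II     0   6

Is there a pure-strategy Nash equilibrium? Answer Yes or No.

Row minima: I → 0, II → 0; maximin = 0.
Column maxima: b1 → 4, b2 → 6; minimax = 4.
0 ≠ 4, so no pure-strategy equilibrium exists.

No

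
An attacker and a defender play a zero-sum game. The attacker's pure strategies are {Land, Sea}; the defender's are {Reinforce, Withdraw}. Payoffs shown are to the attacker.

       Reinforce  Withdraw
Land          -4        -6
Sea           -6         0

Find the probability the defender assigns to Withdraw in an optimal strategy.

1/4

Row minima: Land → -6, Sea → -6; maximin = -6.
Column maxima: Reinforce → -4, Withdraw → 0; minimax = -4.
-6 ≠ -4, so there is no saddle point; optimal play is mixed.
Let the attacker play Land with probability p. Expected payoff against Reinforce: (-4)p + (-6)(1−p) = 2p − 6; against Withdraw: (-6)p + 0(1−p) = −6p.
Setting these equal: 2p − 6 = −6p ⇒ 8p = 6 ⇒ p = 3/4, and the value is (2)·(3/4) − 6 = -9/2.
For the defender: with q = P(Reinforce), equating Land's and Sea's payoffs gives 2q − 6 = −6q ⇒ q = 3/4.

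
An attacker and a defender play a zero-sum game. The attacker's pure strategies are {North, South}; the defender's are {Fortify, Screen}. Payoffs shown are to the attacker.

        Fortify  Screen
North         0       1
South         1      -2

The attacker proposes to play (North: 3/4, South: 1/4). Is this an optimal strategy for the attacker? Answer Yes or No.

Yes

Against Fortify this mix gives (3/4)·0 + (1/4)·1 = 1/4.
Against Screen this mix gives (3/4)·1 + (1/4)·(-2) = 1/4.
All of the defender's active replies (Fortify, Screen) yield 1/4, and no column does worse for the attacker. The mix makes the defender indifferent and guarantees 1/4, so it is optimal.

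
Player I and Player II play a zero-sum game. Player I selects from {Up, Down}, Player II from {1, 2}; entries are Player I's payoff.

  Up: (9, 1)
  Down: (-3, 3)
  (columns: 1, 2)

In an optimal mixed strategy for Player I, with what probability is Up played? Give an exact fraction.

3/7

Row minima: Up → 1, Down → -3; maximin = 1.
Column maxima: 1 → 9, 2 → 3; minimax = 3.
1 ≠ 3, so there is no saddle point; optimal play is mixed.
Let Player I play Up with probability p. Expected payoff against 1: 9p + (-3)(1−p) = 12p − 3; against 2: 1p + 3(1−p) = −2p + 3.
Setting these equal: 12p − 3 = −2p + 3 ⇒ 14p = 6 ⇒ p = 3/7, and the value is (12)·(3/7) − 3 = 15/7.
For Player II: with q = P(1), equating Up's and Down's payoffs gives 8q + 1 = −6q + 3 ⇒ q = 1/7.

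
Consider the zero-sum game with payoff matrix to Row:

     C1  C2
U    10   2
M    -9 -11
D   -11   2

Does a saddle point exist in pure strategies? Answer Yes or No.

Row minima: U → 2, M → -11, D → -11; maximin = 2.
Column maxima: C1 → 10, C2 → 2; minimax = 2.
maximin = minimax = 2, so a saddle point exists.

Yes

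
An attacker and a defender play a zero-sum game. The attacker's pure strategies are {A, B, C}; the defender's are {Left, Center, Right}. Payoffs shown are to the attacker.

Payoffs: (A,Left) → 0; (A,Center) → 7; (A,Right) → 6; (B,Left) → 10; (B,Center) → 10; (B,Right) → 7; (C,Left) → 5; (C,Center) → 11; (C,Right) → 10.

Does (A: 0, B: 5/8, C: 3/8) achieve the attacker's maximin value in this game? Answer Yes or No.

Against Left this mix gives (5/8)·10 + (3/8)·5 = 65/8.
Against Center this mix gives (5/8)·10 + (3/8)·11 = 83/8.
Against Right this mix gives (5/8)·7 + (3/8)·10 = 65/8.
All of the defender's active replies (Left, Right) yield 65/8, and no column does worse for the attacker. The mix makes the defender indifferent and guarantees 65/8, so it is optimal.

Yes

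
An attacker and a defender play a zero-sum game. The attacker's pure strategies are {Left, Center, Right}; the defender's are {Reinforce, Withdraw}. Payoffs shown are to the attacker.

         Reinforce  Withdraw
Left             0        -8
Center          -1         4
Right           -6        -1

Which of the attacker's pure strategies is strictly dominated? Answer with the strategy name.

Center gives a strictly higher payoff than Right against every column: -1 > -6, 4 > -1.
So Right is strictly dominated and the attacker never plays it.

Right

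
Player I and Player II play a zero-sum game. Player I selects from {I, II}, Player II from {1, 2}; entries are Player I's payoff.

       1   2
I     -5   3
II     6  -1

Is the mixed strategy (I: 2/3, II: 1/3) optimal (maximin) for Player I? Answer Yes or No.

No

Against 1 this mix gives (2/3)·(-5) + (1/3)·6 = -4/3.
Against 2 this mix gives (2/3)·3 + (1/3)·(-1) = 5/3.
Player II will play 1, holding Player I to -4/3. Shifting weight toward the row that does better against 1 would raise this floor (the equalizing mix achieves 13/15 against both 1 and 2), so the proposed strategy is not optimal.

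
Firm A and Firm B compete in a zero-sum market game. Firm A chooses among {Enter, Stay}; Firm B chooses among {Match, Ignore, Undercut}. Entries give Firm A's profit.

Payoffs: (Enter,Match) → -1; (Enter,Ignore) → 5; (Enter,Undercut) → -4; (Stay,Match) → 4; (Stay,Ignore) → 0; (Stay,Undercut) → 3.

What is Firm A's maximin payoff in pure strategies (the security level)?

0

Row minima: Enter → -4, Stay → 0.
The best of these is 0.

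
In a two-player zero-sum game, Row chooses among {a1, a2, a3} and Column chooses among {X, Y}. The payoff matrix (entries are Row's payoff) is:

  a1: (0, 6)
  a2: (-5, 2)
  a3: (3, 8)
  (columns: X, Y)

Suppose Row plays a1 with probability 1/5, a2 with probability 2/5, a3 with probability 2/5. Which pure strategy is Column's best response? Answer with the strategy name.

If Column plays X, Row's expected payoff is (1/5)·0 + (2/5)·(-5) + (2/5)·3 = -4/5.
If Column plays Y, Row's expected payoff is (1/5)·6 + (2/5)·2 + (2/5)·8 = 26/5.
Column minimizes Row's payoff; the smallest is -4/5, so the best response is X.

X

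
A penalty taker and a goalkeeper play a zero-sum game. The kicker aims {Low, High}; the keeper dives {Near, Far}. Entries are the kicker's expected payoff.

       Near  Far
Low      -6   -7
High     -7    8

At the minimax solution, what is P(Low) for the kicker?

Row minima: Low → -7, High → -7; maximin = -7.
Column maxima: Near → -6, Far → 8; minimax = -6.
-7 ≠ -6, so there is no saddle point; optimal play is mixed.
Let the kicker play Low with probability p. Expected payoff against Near: (-6)p + (-7)(1−p) = p − 7; against Far: (-7)p + 8(1−p) = −15p + 8.
Setting these equal: p − 7 = −15p + 8 ⇒ 16p = 15 ⇒ p = 15/16, and the value is (1)·(15/16) − 7 = -97/16.
For the keeper: with q = P(Near), equating Low's and High's payoffs gives q − 7 = −15q + 8 ⇒ q = 15/16.

15/16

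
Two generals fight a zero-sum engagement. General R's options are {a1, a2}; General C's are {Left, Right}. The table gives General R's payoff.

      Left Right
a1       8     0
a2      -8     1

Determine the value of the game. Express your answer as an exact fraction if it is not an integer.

Row minima: a1 → 0, a2 → -8; maximin = 0.
Column maxima: Left → 8, Right → 1; minimax = 1.
0 ≠ 1, so there is no saddle point; optimal play is mixed.
Let General R play a1 with probability p. Expected payoff against Left: 8p + (-8)(1−p) = 16p − 8; against Right: 0p + 1(1−p) = −p + 1.
Setting these equal: 16p − 8 = −p + 1 ⇒ 17p = 9 ⇒ p = 9/17, and the value is (16)·(9/17) − 8 = 8/17.
For General C: with q = P(Left), equating a1's and a2's payoffs gives 8q = −9q + 1 ⇒ q = 1/17.

8/17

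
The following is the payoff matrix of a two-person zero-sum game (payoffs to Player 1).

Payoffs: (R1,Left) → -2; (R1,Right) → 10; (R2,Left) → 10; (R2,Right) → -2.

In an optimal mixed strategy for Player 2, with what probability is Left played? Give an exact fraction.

Row minima: R1 → -2, R2 → -2; maximin = -2.
Column maxima: Left → 10, Right → 10; minimax = 10.
-2 ≠ 10, so there is no saddle point; optimal play is mixed.
Let Player 1 play R1 with probability p. Expected payoff against Left: (-2)p + 10(1−p) = −12p + 10; against Right: 10p + (-2)(1−p) = 12p − 2.
Setting these equal: −12p + 10 = 12p − 2 ⇒ −24p = -12 ⇒ p = 1/2, and the value is (-12)·(1/2) + 10 = 4.
For Player 2: with q = P(Left), equating R1's and R2's payoffs gives −12q + 10 = 12q − 2 ⇒ q = 1/2.

1/2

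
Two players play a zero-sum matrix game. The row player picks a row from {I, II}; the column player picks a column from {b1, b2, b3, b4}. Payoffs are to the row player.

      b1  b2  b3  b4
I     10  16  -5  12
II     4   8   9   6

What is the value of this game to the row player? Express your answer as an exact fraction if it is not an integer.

Row minima: I → -5, II → 4; maximin = 4.
Column maxima: b1 → 10, b2 → 16, b3 → 9, b4 → 12; minimax = 9.
4 ≠ 9, so there is no saddle point; optimal play is mixed.
b2 is strictly dominated by b1 (it gives the row player strictly more in every row), so the column player never plays it.
b4 is strictly dominated by b1 (it gives the row player strictly more in every row), so the column player never plays it.
On the remaining 2×2 (I, II vs b1, b3):
Let the row player play I with probability p. Expected payoff against b1: 10p + 4(1−p) = 6p + 4; against b3: (-5)p + 9(1−p) = −14p + 9.
Setting these equal: 6p + 4 = −14p + 9 ⇒ 20p = 5 ⇒ p = 1/4, and the value is (6)·(1/4) + 4 = 11/2.
For the column player: with q = P(b1), equating I's and II's payoffs gives 15q − 5 = −5q + 9 ⇒ q = 7/10.

11/2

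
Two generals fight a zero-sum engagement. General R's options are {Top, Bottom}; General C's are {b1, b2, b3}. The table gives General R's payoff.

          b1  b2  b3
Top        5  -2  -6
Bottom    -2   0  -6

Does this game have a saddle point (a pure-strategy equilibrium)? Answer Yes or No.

Row minima: Top → -6, Bottom → -6; maximin = -6.
Column maxima: b1 → 5, b2 → 0, b3 → -6; minimax = -6.
maximin = minimax = -6, so a saddle point exists.

Yes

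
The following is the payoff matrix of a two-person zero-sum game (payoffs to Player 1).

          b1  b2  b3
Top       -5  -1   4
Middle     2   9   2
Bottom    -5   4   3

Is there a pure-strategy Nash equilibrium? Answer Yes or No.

Row minima: Top → -5, Middle → 2, Bottom → -5; maximin = 2.
Column maxima: b1 → 2, b2 → 9, b3 → 4; minimax = 2.
maximin = minimax = 2, so a saddle point exists.

Yes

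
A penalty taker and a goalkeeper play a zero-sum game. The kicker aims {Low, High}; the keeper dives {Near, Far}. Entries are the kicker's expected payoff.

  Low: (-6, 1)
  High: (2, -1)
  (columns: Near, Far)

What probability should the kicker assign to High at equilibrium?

7/10

Row minima: Low → -6, High → -1; maximin = -1.
Column maxima: Near → 2, Far → 1; minimax = 1.
-1 ≠ 1, so there is no saddle point; optimal play is mixed.
Let the kicker play Low with probability p. Expected payoff against Near: (-6)p + 2(1−p) = −8p + 2; against Far: 1p + (-1)(1−p) = 2p − 1.
Setting these equal: −8p + 2 = 2p − 1 ⇒ −10p = -3 ⇒ p = 3/10, and the value is (-8)·(3/10) + 2 = -2/5.
For the keeper: with q = P(Near), equating Low's and High's payoffs gives −7q + 1 = 3q − 1 ⇒ q = 1/5.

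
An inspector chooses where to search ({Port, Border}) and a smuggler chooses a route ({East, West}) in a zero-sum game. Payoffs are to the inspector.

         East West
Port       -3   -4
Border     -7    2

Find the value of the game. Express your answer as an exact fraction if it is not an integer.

Row minima: Port → -4, Border → -7; maximin = -4.
Column maxima: East → -3, West → 2; minimax = -3.
-4 ≠ -3, so there is no saddle point; optimal play is mixed.
Let the inspector play Port with probability p. Expected payoff against East: (-3)p + (-7)(1−p) = 4p − 7; against West: (-4)p + 2(1−p) = −6p + 2.
Setting these equal: 4p − 7 = −6p + 2 ⇒ 10p = 9 ⇒ p = 9/10, and the value is (4)·(9/10) − 7 = -17/5.
For the smuggler: with q = P(East), equating Port's and Border's payoffs gives q − 4 = −9q + 2 ⇒ q = 3/5.

-17/5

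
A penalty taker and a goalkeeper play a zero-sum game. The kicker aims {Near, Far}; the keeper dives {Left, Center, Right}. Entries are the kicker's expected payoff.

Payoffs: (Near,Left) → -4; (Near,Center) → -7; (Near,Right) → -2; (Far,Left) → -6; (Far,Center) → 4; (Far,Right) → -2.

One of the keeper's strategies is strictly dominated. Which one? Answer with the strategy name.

Left holds the kicker's payoff strictly below Right in every row: -4 < -2, -6 < -2.
So Right is strictly dominated for the keeper.

Right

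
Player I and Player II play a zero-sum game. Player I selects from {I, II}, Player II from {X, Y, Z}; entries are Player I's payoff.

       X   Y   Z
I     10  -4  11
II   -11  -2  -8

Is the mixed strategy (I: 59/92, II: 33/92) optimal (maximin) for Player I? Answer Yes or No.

Against X this mix gives (59/92)·10 + (33/92)·(-11) = 227/92.
Against Y this mix gives (59/92)·(-4) + (33/92)·(-2) = -151/46.
Against Z this mix gives (59/92)·11 + (33/92)·(-8) = 385/92.
Player II will play Y, holding Player I to -151/46. Shifting weight toward the row that does better against Y would raise this floor (the equalizing mix achieves -64/23 against both Y and X), so the proposed strategy is not optimal.

No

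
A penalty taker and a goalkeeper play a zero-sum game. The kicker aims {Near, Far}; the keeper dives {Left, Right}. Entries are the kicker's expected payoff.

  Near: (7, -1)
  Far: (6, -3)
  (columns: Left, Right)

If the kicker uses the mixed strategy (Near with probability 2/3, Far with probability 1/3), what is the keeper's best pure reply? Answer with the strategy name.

Right

If the keeper plays Left, the kicker's expected payoff is (2/3)·7 + (1/3)·6 = 20/3.
If the keeper plays Right, the kicker's expected payoff is (2/3)·(-1) + (1/3)·(-3) = -5/3.
The keeper minimizes the kicker's payoff; the smallest is -5/3, so the best response is Right.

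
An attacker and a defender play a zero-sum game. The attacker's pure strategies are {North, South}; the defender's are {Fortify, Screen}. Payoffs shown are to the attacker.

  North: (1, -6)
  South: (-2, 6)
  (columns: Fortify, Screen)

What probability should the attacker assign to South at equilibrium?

Row minima: North → -6, South → -2; maximin = -2.
Column maxima: Fortify → 1, Screen → 6; minimax = 1.
-2 ≠ 1, so there is no saddle point; optimal play is mixed.
Let the attacker play North with probability p. Expected payoff against Fortify: 1p + (-2)(1−p) = 3p − 2; against Screen: (-6)p + 6(1−p) = −12p + 6.
Setting these equal: 3p − 2 = −12p + 6 ⇒ 15p = 8 ⇒ p = 8/15, and the value is (3)·(8/15) − 2 = -2/5.
For the defender: with q = P(Fortify), equating North's and South's payoffs gives 7q − 6 = −8q + 6 ⇒ q = 4/5.

7/15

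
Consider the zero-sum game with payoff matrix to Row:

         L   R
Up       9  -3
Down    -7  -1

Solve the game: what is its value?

-5/3

Row minima: Up → -3, Down → -7; maximin = -3.
Column maxima: L → 9, R → -1; minimax = -1.
-3 ≠ -1, so there is no saddle point; optimal play is mixed.
Let Row play Up with probability p. Expected payoff against L: 9p + (-7)(1−p) = 16p − 7; against R: (-3)p + (-1)(1−p) = −2p − 1.
Setting these equal: 16p − 7 = −2p − 1 ⇒ 18p = 6 ⇒ p = 1/3, and the value is (16)·(1/3) − 7 = -5/3.
For Column: with q = P(L), equating Up's and Down's payoffs gives 12q − 3 = −6q − 1 ⇒ q = 1/9.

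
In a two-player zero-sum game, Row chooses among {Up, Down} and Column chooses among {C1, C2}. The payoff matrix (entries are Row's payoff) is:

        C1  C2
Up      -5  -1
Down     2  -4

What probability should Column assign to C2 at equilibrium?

Row minima: Up → -5, Down → -4; maximin = -4.
Column maxima: C1 → 2, C2 → -1; minimax = -1.
-4 ≠ -1, so there is no saddle point; optimal play is mixed.
Let Row play Up with probability p. Expected payoff against C1: (-5)p + 2(1−p) = −7p + 2; against C2: (-1)p + (-4)(1−p) = 3p − 4.
Setting these equal: −7p + 2 = 3p − 4 ⇒ −10p = -6 ⇒ p = 3/5, and the value is (-7)·(3/5) + 2 = -11/5.
For Column: with q = P(C1), equating Up's and Down's payoffs gives −4q − 1 = 6q − 4 ⇒ q = 3/10.

7/10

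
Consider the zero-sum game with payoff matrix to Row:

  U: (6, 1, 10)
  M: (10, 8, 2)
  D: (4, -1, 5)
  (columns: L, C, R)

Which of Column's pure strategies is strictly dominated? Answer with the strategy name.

C holds Row's payoff strictly below L in every row: 1 < 6, 8 < 10, -1 < 4.
So L is strictly dominated for Column.

L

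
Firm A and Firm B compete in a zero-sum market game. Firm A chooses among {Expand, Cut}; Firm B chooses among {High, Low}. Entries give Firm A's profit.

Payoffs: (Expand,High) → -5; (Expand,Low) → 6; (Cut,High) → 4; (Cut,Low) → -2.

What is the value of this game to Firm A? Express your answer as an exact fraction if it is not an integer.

14/17

Row minima: Expand → -5, Cut → -2; maximin = -2.
Column maxima: High → 4, Low → 6; minimax = 4.
-2 ≠ 4, so there is no saddle point; optimal play is mixed.
Let Firm A play Expand with probability p. Expected payoff against High: (-5)p + 4(1−p) = −9p + 4; against Low: 6p + (-2)(1−p) = 8p − 2.
Setting these equal: −9p + 4 = 8p − 2 ⇒ −17p = -6 ⇒ p = 6/17, and the value is (-9)·(6/17) + 4 = 14/17.
For Firm B: with q = P(High), equating Expand's and Cut's payoffs gives −11q + 6 = 6q − 2 ⇒ q = 8/17.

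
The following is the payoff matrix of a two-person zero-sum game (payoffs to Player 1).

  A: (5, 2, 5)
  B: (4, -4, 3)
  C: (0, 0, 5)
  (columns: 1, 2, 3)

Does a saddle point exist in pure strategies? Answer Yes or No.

Yes

Row minima: A → 2, B → -4, C → 0; maximin = 2.
Column maxima: 1 → 5, 2 → 2, 3 → 5; minimax = 2.
maximin = minimax = 2, so a saddle point exists.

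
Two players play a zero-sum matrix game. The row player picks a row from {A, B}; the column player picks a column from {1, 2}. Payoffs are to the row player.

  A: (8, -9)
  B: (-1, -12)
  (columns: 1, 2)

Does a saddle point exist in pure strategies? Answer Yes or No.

Row minima: A → -9, B → -12; maximin = -9.
Column maxima: 1 → 8, 2 → -9; minimax = -9.
maximin = minimax = -9, so a saddle point exists.

Yes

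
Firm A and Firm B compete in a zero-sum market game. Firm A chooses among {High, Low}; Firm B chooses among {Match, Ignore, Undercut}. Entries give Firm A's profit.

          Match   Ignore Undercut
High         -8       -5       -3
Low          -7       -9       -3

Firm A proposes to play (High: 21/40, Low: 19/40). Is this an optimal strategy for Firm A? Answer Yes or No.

No

Against Match this mix gives (21/40)·(-8) + (19/40)·(-7) = -301/40.
Against Ignore this mix gives (21/40)·(-5) + (19/40)·(-9) = -69/10.
Against Undercut this mix gives (21/40)·(-3) + (19/40)·(-3) = -3.
Firm B will play Match, holding Firm A to -301/40. Shifting weight toward the row that does better against Match would raise this floor (the equalizing mix achieves -37/5 against both Match and Ignore), so the proposed strategy is not optimal.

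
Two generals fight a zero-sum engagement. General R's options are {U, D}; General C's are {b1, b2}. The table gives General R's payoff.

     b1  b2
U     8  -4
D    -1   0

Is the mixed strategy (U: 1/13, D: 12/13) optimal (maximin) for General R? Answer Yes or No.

Against b1 this mix gives (1/13)·8 + (12/13)·(-1) = -4/13.
Against b2 this mix gives (1/13)·(-4) + (12/13)·0 = -4/13.
All of General C's active replies (b1, b2) yield -4/13, and no column does worse for General R. The mix makes General C indifferent and guarantees -4/13, so it is optimal.

Yes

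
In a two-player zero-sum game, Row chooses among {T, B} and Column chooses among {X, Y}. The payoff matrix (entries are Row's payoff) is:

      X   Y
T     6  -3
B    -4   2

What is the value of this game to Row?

Row minima: T → -3, B → -4; maximin = -3.
Column maxima: X → 6, Y → 2; minimax = 2.
-3 ≠ 2, so there is no saddle point; optimal play is mixed.
Let Row play T with probability p. Expected payoff against X: 6p + (-4)(1−p) = 10p − 4; against Y: (-3)p + 2(1−p) = −5p + 2.
Setting these equal: 10p − 4 = −5p + 2 ⇒ 15p = 6 ⇒ p = 2/5, and the value is (10)·(2/5) − 4 = 0.
For Column: with q = P(X), equating T's and B's payoffs gives 9q − 3 = −6q + 2 ⇒ q = 1/3.

0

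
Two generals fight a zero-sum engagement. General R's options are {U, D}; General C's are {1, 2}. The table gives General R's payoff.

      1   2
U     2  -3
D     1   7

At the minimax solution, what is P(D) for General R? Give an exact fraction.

5/11

Row minima: U → -3, D → 1; maximin = 1.
Column maxima: 1 → 2, 2 → 7; minimax = 2.
1 ≠ 2, so there is no saddle point; optimal play is mixed.
Let General R play U with probability p. Expected payoff against 1: 2p + 1(1−p) = p + 1; against 2: (-3)p + 7(1−p) = −10p + 7.
Setting these equal: p + 1 = −10p + 7 ⇒ 11p = 6 ⇒ p = 6/11, and the value is (1)·(6/11) + 1 = 17/11.
For General C: with q = P(1), equating U's and D's payoffs gives 5q − 3 = −6q + 7 ⇒ q = 10/11.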